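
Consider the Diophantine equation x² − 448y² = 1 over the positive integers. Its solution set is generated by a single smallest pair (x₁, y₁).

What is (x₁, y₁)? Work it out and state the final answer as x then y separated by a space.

127 6

[21; 6,42] for √448; ℓ=2 ⇒ convergent index 1
step 0: (21, 1)  from 21·(1,0) + (0,1)
step 1: (127, 6)  from 6·(21,1) + (1,0)
(x₁, y₁) = (127, 6);  127² − 448·6² = 1 ✓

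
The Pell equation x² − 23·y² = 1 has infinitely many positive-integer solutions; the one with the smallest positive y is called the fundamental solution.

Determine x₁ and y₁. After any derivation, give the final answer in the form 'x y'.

24 5

[4; 1,3,1,8] for √23; ℓ=4 ⇒ convergent index 3
k=0  a_k=4  p_k/q_k = 4/1
k=1  a_k=1  p_k/q_k = 5/1
k=2  a_k=3  p_k/q_k = 19/4
k=3  a_k=1  p_k/q_k = 24/5
fundamental: x₁=24, y₁=5  (since 576 − 23·25 = 1)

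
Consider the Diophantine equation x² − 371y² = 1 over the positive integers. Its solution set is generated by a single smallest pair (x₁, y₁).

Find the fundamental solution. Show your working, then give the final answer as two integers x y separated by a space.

1695 88

√371 → a₀=19, period (3,1,4,1,3,38); ℓ=6 even so k=5
k=0  a_k=19  p_k/q_k = 19/1
…
k=3  a_k=4  p_k/q_k = 366/19
k=4  a_k=1  p_k/q_k = 443/23
k=5  a_k=3  p_k/q_k = 1695/88
fundamental: x₁=1695, y₁=88  (since 2873025 − 371·7744 = 1)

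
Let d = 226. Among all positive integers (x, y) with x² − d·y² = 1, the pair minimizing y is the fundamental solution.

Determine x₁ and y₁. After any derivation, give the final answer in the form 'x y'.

451 30

[15; 30] for √226; ℓ=1 ⇒ convergent index 1
step 0: (15, 1)  from 15·(1,0) + (0,1)
step 1: (451, 30)  from 30·(15,1) + (1,0)
fundamental: x₁=451, y₁=30  (since 203401 − 226·900 = 1)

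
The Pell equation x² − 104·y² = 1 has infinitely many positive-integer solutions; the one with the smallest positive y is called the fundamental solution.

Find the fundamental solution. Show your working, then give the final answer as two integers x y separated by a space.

51 5

√104 = [10; 5,20, …], period ℓ=2 (even) → k=1
i=0: a=10 ⇒ p=10, q=1
i=1: a=5 ⇒ p=51, q=5
→ (51, 5).  Check: 51²=2601, 104·5²=2600, difference 1.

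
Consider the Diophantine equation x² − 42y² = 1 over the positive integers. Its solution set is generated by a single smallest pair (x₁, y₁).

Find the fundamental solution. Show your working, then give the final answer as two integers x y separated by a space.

d=42: √d = [6; 2,12] (ℓ=2, even), read p_1/q_1
step 0: (6, 1)  from 6·(1,0) + (0,1)
step 1: (13, 2)  from 2·(6,1) + (1,0)
(x₁, y₁) = (13, 2);  13² − 42·2² = 1 ✓

13 2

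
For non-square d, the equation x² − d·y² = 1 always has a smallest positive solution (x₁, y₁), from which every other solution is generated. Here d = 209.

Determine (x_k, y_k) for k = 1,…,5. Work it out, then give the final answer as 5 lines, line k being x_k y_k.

√209 → a₀=14, period (2,5,3,2,3,5,2,28); ℓ=8 even so k=7
k=0  a_k=14  p_k/q_k = 14/1
…
k=2  a_k=5  p_k/q_k = 159/11
k=3  a_k=3  p_k/q_k = 506/35
k=4  a_k=2  p_k/q_k = 1171/81
…
k=6  a_k=5  p_k/q_k = 21266/1471
k=7  a_k=2  p_k/q_k = 46551/3220
→ (46551, 3220).  Check: 46551²=2166995601, 209·3220²=2166995600, difference 1.
(46551+3220√209)^2 = 4333991201 + 299788440√209
(46551+3220√209)^3 = 403503248748951 + 27910903337660√209
(46551+3220√209)^4 = 37566959460690844801 + 2598560922243032880√209
(46551+3220√209)^5 = 3497559059305735783913751 + 241931218954759943856100√209

46551 3220
4333991201 299788440
403503248748951 27910903337660
37566959460690844801 2598560922243032880
3497559059305735783913751 241931218954759943856100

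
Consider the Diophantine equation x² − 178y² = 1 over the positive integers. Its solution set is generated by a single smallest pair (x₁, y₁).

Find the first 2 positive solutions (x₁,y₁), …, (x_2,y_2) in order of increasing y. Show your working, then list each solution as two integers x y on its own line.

1601 120
5126401 384240

√178 → a₀=13, period (2,1,12,1,2,26); ℓ=6 even so k=5
i=0: a=13 ⇒ p=13, q=1
…
i=3: a=12 ⇒ p=507, q=38
i=4: a=1 ⇒ p=547, q=41
i=5: a=2 ⇒ p=1601, q=120
fundamental: x₁=1601, y₁=120  (since 2563201 − 178·14400 = 1)
(x_2, y_2) = (1601·1601 + 178·120·120, 1601·120 + 120·1601) = (5126401, 384240)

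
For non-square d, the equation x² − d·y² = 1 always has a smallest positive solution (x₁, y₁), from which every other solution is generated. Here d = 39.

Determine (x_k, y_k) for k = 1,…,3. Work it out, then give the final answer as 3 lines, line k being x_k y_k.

d=39: √d = [6; 4,12] (ℓ=2, even), read p_1/q_1
k=0  a_k=6  p_k/q_k = 6/1
k=1  a_k=4  p_k/q_k = 25/4
(x₁, y₁) = (25, 4);  25² − 39·4² = 1 ✓
(x_2, y_2) = (25·25 + 39·4·4, 25·4 + 4·25) = (1249, 200)
(x_3, y_3) = (25·1249 + 39·4·200, 25·200 + 4·1249) = (62425, 9996)

25 4
1249 200
62425 9996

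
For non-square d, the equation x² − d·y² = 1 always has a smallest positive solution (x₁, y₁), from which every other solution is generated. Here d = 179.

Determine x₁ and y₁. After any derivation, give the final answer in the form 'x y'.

√179 = [13; 2,1,1,1,3,…,1,2,26, …], period ℓ=14 (even) → k=13
i=0: a=13 ⇒ p=13, q=1
…
i=9: a=3 ⇒ p=438125, q=32747
…
i=12: a=1 ⇒ p=1588459, q=118727
i=13: a=2 ⇒ p=4190210, q=313191
(x₁, y₁) = (4190210, 313191);  4190210² − 179·313191² = 1 ✓

4190210 313191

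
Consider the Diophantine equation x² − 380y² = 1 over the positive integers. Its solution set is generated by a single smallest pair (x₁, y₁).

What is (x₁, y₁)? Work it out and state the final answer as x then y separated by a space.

39 2

√380 → a₀=19, period (2,38); ℓ=2 even so k=1
a_0=19:  p_0=19·1+0=19,  q_0=19·0+1=1
a_1=2:  p_1=2·19+1=39,  q_1=2·1+0=2
(x₁, y₁) = (39, 2);  39² − 380·2² = 1 ✓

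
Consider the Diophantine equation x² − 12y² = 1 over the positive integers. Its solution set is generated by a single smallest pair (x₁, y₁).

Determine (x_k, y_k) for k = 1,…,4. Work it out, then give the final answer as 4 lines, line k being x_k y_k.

d=12: √d = [3; 2,6] (ℓ=2, even), read p_1/q_1
a_0=3:  p_0=3·1+0=3,  q_0=3·0+1=1
a_1=2:  p_1=2·3+1=7,  q_1=2·1+0=2
→ (7, 2).  Check: 7²=49, 12·2²=48, difference 1.
(x_2, y_2) = (7·7 + 12·2·2, 7·2 + 2·7) = (97, 28)
(x_3, y_3) = (7·97 + 12·2·28, 7·28 + 2·97) = (1351, 390)
(x_4, y_4) = (7·1351 + 12·2·390, 7·390 + 2·1351) = (18817, 5432)

7 2
97 28
1351 390
18817 5432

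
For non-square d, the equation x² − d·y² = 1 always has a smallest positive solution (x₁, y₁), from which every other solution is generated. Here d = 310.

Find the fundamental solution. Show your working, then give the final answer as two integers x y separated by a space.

848719 48204

d=310: √d = [17; 1,1,1,1,5,…,1,1,34] (ℓ=16, even), read p_15/q_15
i=0: a=17 ⇒ p=17, q=1
i=1: a=1 ⇒ p=18, q=1
i=2: a=1 ⇒ p=35, q=2
i=3: a=1 ⇒ p=53, q=3
i=4: a=1 ⇒ p=88, q=5
i=5: a=5 ⇒ p=493, q=28
i=6: a=3 ⇒ p=1567, q=89
…
i=8: a=2 ⇒ p=5687, q=323
i=9: a=1 ⇒ p=7747, q=440
i=10: a=3 ⇒ p=28928, q=1643
…
i=13: a=1 ⇒ p=333702, q=18953
i=14: a=1 ⇒ p=515017, q=29251
i=15: a=1 ⇒ p=848719, q=48204
(x₁, y₁) = (848719, 48204);  848719² − 310·48204² = 1 ✓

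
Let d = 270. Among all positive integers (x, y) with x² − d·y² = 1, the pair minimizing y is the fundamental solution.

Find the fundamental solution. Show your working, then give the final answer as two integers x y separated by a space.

5291 322

[16; 2,3,6,3,2,32] for √270; ℓ=6 ⇒ convergent index 5
a_0=16:  p_0=16·1+0=16,  q_0=16·0+1=1
a_1=2:  p_1=2·16+1=33,  q_1=2·1+0=2
a_2=3:  p_2=3·33+16=115,  q_2=3·2+1=7
a_3=6:  p_3=6·115+33=723,  q_3=6·7+2=44
a_4=3:  p_4=3·723+115=2284,  q_4=3·44+7=139
a_5=2:  p_5=2·2284+723=5291,  q_5=2·139+44=322
(x₁, y₁) = (5291, 322);  5291² − 270·322² = 1 ✓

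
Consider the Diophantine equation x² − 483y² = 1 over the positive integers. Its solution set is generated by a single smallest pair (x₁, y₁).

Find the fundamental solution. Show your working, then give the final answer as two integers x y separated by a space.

[21; 1,42] for √483; ℓ=2 ⇒ convergent index 1
i=0: a=21 ⇒ p=21, q=1
i=1: a=1 ⇒ p=22, q=1
fundamental: x₁=22, y₁=1  (since 484 − 483·1 = 1)

22 1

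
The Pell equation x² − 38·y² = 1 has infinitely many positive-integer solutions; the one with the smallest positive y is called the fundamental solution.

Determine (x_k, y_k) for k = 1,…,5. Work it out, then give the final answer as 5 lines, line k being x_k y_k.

37 6
2737 444
202501 32850
14982337 2430456
1108490437 179820894

[6; 6,12] for √38; ℓ=2 ⇒ convergent index 1
i=0: a=6 ⇒ p=6, q=1
i=1: a=6 ⇒ p=37, q=6
(x₁, y₁) = (37, 6);  37² − 38·6² = 1 ✓
(x_2, y_2) = (37·37 + 38·6·6, 37·6 + 6·37) = (2737, 444)
(x_3, y_3) = (37·2737 + 38·6·444, 37·444 + 6·2737) = (202501, 32850)
(x_4, y_4) = (37·202501 + 38·6·32850, 37·32850 + 6·202501) = (14982337, 2430456)
(x_5, y_5) = (37·14982337 + 38·6·2430456, 37·2430456 + 6·14982337) = (1108490437, 179820894)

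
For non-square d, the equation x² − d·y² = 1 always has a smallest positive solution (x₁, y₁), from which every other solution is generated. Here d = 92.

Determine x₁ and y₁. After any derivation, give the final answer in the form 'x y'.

1151 120

√92 → a₀=9, period (1,1,2,4,2,1,1,18); ℓ=8 even so k=7
a_0=9:  p_0=9·1+0=9,  q_0=9·0+1=1
…
a_2=1:  p_2=1·10+9=19,  q_2=1·1+1=2
a_3=2:  p_3=2·19+10=48,  q_3=2·2+1=5
…
a_5=2:  p_5=2·211+48=470,  q_5=2·22+5=49
a_6=1:  p_6=1·470+211=681,  q_6=1·49+22=71
a_7=1:  p_7=1·681+470=1151,  q_7=1·71+49=120
(x₁, y₁) = (1151, 120);  1151² − 92·120² = 1 ✓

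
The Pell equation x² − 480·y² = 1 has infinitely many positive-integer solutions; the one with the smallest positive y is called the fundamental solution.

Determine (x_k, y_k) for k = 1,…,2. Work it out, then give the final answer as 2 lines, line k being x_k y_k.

241 11
116161 5302

[21; 1,9,1,42] for √480; ℓ=4 ⇒ convergent index 3
i=0: a=21 ⇒ p=21, q=1
…
i=2: a=9 ⇒ p=219, q=10
i=3: a=1 ⇒ p=241, q=11
(x₁, y₁) = (241, 11);  241² − 480·11² = 1 ✓
n=2: (241,11)∘(241,11) = (241·241+480·11·11, 241·11+11·241) = (116161,5302)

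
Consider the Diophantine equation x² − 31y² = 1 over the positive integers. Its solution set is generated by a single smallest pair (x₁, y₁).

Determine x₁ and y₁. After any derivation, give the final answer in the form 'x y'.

[5; 1,1,3,5,3,1,1,10] for √31; ℓ=8 ⇒ convergent index 7
step 0: (5, 1)  from 5·(1,0) + (0,1)
step 1: (6, 1)  from 1·(5,1) + (1,0)
…
step 3: (39, 7)  from 3·(11,2) + (6,1)
…
step 5: (657, 118)  from 3·(206,37) + (39,7)
step 6: (863, 155)  from 1·(657,118) + (206,37)
step 7: (1520, 273)  from 1·(863,155) + (657,118)
→ (1520, 273).  Check: 1520²=2310400, 31·273²=2310399, difference 1.

1520 273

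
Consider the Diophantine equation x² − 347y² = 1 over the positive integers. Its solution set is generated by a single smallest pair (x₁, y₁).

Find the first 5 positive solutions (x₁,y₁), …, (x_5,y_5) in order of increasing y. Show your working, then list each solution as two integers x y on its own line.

641602 34443
823306252807 44197395372
1056469876826312026 56714274530897445
1355666371822207590758497 72775983935101527618408
1739596510986687599414840072362 93386433689401306371520721787

√347 → a₀=18, period (1,1,1,2,4,…,1,1,36); ℓ=14 even so k=13
k=0  a_k=18  p_k/q_k = 18/1
…
k=2  a_k=1  p_k/q_k = 37/2
…
k=4  a_k=2  p_k/q_k = 149/8
k=5  a_k=4  p_k/q_k = 652/35
…
k=12  a_k=1  p_k/q_k = 402885/21628
k=13  a_k=1  p_k/q_k = 641602/34443
fundamental: x₁=641602, y₁=34443  (since 411653126404 − 347·1186320249 = 1)
k=2:  x_2 = 641602·641602+347·34443·34443 = 823306252807,  y_2 = 641602·34443+34443·641602 = 44197395372
k=3:  x_3 = 641602·823306252807+347·34443·44197395372 = 1056469876826312026,  y_3 = 641602·44197395372+34443·823306252807 = 56714274530897445
k=4:  x_4 = 641602·1056469876826312026+347·34443·56714274530897445 = 1355666371822207590758497,  y_4 = 641602·56714274530897445+34443·1056469876826312026 = 72775983935101527618408
k=5:  x_5 = 641602·1355666371822207590758497+347·34443·72775983935101527618408 = 1739596510986687599414840072362,  y_5 = 641602·72775983935101527618408+34443·1355666371822207590758497 = 93386433689401306371520721787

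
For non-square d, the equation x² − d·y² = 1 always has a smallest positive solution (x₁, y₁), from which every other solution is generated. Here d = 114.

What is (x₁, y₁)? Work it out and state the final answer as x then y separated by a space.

d=114: √d = [10; 1,2,10,2,1,20] (ℓ=6, even), read p_5/q_5
a_0=10:  p_0=10·1+0=10,  q_0=10·0+1=1
a_1=1:  p_1=1·10+1=11,  q_1=1·1+0=1
…
a_4=2:  p_4=2·331+32=694,  q_4=2·31+3=65
a_5=1:  p_5=1·694+331=1025,  q_5=1·65+31=96
→ (1025, 96).  Check: 1025²=1050625, 114·96²=1050624, difference 1.

1025 96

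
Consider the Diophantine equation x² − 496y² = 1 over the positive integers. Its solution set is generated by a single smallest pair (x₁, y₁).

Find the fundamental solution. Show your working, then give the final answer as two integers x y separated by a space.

4620799 207480

d=496: √d = [22; 3,1,2,4,1,…,1,3,44] (ℓ=16, even), read p_15/q_15
step 0: (22, 1)  from 22·(1,0) + (0,1)
…
step 2: (89, 4)  from 1·(67,3) + (22,1)
step 3: (245, 11)  from 2·(89,4) + (67,3)
step 4: (1069, 48)  from 4·(245,11) + (89,4)
step 5: (1314, 59)  from 1·(1069,48) + (245,11)
…
step 8: (14543, 653)  from 2·(6080,273) + (2383,107)
step 9: (35166, 1579)  from 2·(14543,653) + (6080,273)
step 10: (49709, 2232)  from 1·(35166,1579) + (14543,653)
…
step 12: (389209, 17476)  from 4·(84875,3811) + (49709,2232)
…
step 14: (1252502, 56239)  from 1·(863293,38763) + (389209,17476)
step 15: (4620799, 207480)  from 3·(1252502,56239) + (863293,38763)
→ (4620799, 207480).  Check: 4620799²=21351783398401, 496·207480²=21351783398400, difference 1.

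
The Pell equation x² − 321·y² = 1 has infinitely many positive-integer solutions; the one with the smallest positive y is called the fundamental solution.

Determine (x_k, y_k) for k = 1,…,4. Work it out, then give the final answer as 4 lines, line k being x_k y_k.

√321 = [17; 1,10,1,34, …], period ℓ=4 (even) → k=3
step 0: (17, 1)  from 17·(1,0) + (0,1)
step 1: (18, 1)  from 1·(17,1) + (1,0)
step 2: (197, 11)  from 10·(18,1) + (17,1)
step 3: (215, 12)  from 1·(197,11) + (18,1)
(x₁, y₁) = (215, 12);  215² − 321·12² = 1 ✓
n=2: (215,12)∘(215,12) = (215·215+321·12·12, 215·12+12·215) = (92449,5160)
n=3: (92449,5160)∘(215,12) = (215·92449+321·12·5160, 215·5160+12·92449) = (39752855,2218788)
n=4: (39752855,2218788)∘(215,12) = (215·39752855+321·12·2218788, 215·2218788+12·39752855) = (17093635201,954073680)

215 12
92449 5160
39752855 2218788
17093635201 954073680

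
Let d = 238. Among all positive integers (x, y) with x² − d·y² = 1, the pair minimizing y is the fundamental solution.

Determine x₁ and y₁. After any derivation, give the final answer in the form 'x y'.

11663 756

d=238: √d = [15; 2,2,1,14,1,2,2,30] (ℓ=8, even), read p_7/q_7
step 0: (15, 1)  from 15·(1,0) + (0,1)
…
step 2: (77, 5)  from 2·(31,2) + (15,1)
…
step 4: (1589, 103)  from 14·(108,7) + (77,5)
step 5: (1697, 110)  from 1·(1589,103) + (108,7)
step 6: (4983, 323)  from 2·(1697,110) + (1589,103)
step 7: (11663, 756)  from 2·(4983,323) + (1697,110)
fundamental: x₁=11663, y₁=756  (since 136025569 − 238·571536 = 1)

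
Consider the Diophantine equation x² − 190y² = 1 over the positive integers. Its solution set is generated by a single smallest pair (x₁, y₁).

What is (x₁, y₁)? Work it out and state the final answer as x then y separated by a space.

√190 → a₀=13, period (1,3,1,1,1,…,3,1,26); ℓ=14 even so k=13
step 0: (13, 1)  from 13·(1,0) + (0,1)
step 1: (14, 1)  from 1·(13,1) + (1,0)
…
step 3: (69, 5)  from 1·(55,4) + (14,1)
step 4: (124, 9)  from 1·(69,5) + (55,4)
step 5: (193, 14)  from 1·(124,9) + (69,5)
…
step 7: (1213, 88)  from 2·(510,37) + (193,14)
…
step 11: (11234, 815)  from 1·(7085,514) + (4149,301)
step 12: (40787, 2959)  from 3·(11234,815) + (7085,514)
step 13: (52021, 3774)  from 1·(40787,2959) + (11234,815)
fundamental: x₁=52021, y₁=3774  (since 2706184441 − 190·14243076 = 1)

52021 3774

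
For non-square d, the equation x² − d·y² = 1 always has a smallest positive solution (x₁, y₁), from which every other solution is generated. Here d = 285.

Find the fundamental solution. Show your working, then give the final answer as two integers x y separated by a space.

2431 144

d=285: √d = [16; 1,7,2,7,1,32] (ℓ=6, even), read p_5/q_5
k=0  a_k=16  p_k/q_k = 16/1
…
k=3  a_k=2  p_k/q_k = 287/17
k=4  a_k=7  p_k/q_k = 2144/127
k=5  a_k=1  p_k/q_k = 2431/144
fundamental: x₁=2431, y₁=144  (since 5909761 − 285·20736 = 1)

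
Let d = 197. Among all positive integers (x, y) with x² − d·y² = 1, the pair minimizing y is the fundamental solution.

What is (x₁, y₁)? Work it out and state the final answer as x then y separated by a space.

√197 → a₀=14, period (28); ℓ=1 odd so k=1
a_0=14:  p_0=14·1+0=14,  q_0=14·0+1=1
a_1=28:  p_1=28·14+1=393,  q_1=28·1+0=28
(x₁, y₁) = (393, 28);  393² − 197·28² = 1 ✓

393 28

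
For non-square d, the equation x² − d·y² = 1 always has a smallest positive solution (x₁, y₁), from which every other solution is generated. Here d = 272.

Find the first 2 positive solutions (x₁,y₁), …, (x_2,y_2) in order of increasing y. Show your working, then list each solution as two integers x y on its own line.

33 2
2177 132

√272 → a₀=16, period (2,32); ℓ=2 even so k=1
k=0  a_k=16  p_k/q_k = 16/1
k=1  a_k=2  p_k/q_k = 33/2
fundamental: x₁=33, y₁=2  (since 1089 − 272·4 = 1)
k=2:  x_2 = 33·33+272·2·2 = 2177,  y_2 = 33·2+2·33 = 132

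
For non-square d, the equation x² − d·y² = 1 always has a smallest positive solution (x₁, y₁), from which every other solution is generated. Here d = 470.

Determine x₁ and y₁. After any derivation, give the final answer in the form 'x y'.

[21; 1,2,8,2,1,42] for √470; ℓ=6 ⇒ convergent index 5
i=0: a=21 ⇒ p=21, q=1
i=1: a=1 ⇒ p=22, q=1
i=2: a=2 ⇒ p=65, q=3
…
i=4: a=2 ⇒ p=1149, q=53
i=5: a=1 ⇒ p=1691, q=78
→ (1691, 78).  Check: 1691²=2859481, 470·78²=2859480, difference 1.

1691 78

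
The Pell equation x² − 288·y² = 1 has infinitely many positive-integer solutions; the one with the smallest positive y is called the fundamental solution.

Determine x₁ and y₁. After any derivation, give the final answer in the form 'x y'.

d=288: √d = [16; 1,32] (ℓ=2, even), read p_1/q_1
k=0  a_k=16  p_k/q_k = 16/1
k=1  a_k=1  p_k/q_k = 17/1
fundamental: x₁=17, y₁=1  (since 289 − 288·1 = 1)

17 1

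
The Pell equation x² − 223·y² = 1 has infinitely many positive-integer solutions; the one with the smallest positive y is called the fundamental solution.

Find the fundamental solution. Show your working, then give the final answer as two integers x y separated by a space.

√223 → a₀=14, period (1,13,1,28); ℓ=4 even so k=3
step 0: (14, 1)  from 14·(1,0) + (0,1)
…
step 2: (209, 14)  from 13·(15,1) + (14,1)
step 3: (224, 15)  from 1·(209,14) + (15,1)
(x₁, y₁) = (224, 15);  224² − 223·15² = 1 ✓

224 15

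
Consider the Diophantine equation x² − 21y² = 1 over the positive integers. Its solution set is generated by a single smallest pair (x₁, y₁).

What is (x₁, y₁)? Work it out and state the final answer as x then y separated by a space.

55 12

√21 → a₀=4, period (1,1,2,1,1,8); ℓ=6 even so k=5
i=0: a=4 ⇒ p=4, q=1
i=1: a=1 ⇒ p=5, q=1
…
i=4: a=1 ⇒ p=32, q=7
i=5: a=1 ⇒ p=55, q=12
fundamental: x₁=55, y₁=12  (since 3025 − 21·144 = 1)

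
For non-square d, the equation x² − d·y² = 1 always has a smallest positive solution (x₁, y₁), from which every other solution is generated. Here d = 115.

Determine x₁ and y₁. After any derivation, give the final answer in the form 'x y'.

[10; 1,2,1,1,1,1,1,2,1,20] for √115; ℓ=10 ⇒ convergent index 9
step 0: (10, 1)  from 10·(1,0) + (0,1)
…
step 5: (118, 11)  from 1·(75,7) + (43,4)
…
step 7: (311, 29)  from 1·(193,18) + (118,11)
step 8: (815, 76)  from 2·(311,29) + (193,18)
step 9: (1126, 105)  from 1·(815,76) + (311,29)
(x₁, y₁) = (1126, 105);  1126² − 115·105² = 1 ✓

1126 105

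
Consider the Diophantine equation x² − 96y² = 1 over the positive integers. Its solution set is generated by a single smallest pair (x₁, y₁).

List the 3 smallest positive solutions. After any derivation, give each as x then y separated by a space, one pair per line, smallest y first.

√96 = [9; 1,3,1,18, …], period ℓ=4 (even) → k=3
a_0=9:  p_0=9·1+0=9,  q_0=9·0+1=1
a_1=1:  p_1=1·9+1=10,  q_1=1·1+0=1
a_2=3:  p_2=3·10+9=39,  q_2=3·1+1=4
a_3=1:  p_3=1·39+10=49,  q_3=1·4+1=5
(x₁, y₁) = (49, 5);  49² − 96·5² = 1 ✓
(x_2, y_2) = (49·49 + 96·5·5, 49·5 + 5·49) = (4801, 490)
(x_3, y_3) = (49·4801 + 96·5·490, 49·490 + 5·4801) = (470449, 48015)

49 5
4801 490
470449 48015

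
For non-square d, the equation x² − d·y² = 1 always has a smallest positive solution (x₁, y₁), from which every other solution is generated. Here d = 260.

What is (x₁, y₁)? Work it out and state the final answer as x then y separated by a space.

√260 = [16; 8,32, …], period ℓ=2 (even) → k=1
a_0=16:  p_0=16·1+0=16,  q_0=16·0+1=1
a_1=8:  p_1=8·16+1=129,  q_1=8·1+0=8
→ (129, 8).  Check: 129²=16641, 260·8²=16640, difference 1.

129 8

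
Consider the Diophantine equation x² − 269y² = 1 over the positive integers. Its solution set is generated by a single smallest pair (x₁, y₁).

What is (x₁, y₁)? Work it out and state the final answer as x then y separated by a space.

√269 = [16; 2,2,32, …], period ℓ=3 (odd) → k=5
k=0  a_k=16  p_k/q_k = 16/1
…
k=2  a_k=2  p_k/q_k = 82/5
…
k=4  a_k=2  p_k/q_k = 5396/329
k=5  a_k=2  p_k/q_k = 13449/820
→ (13449, 820).  Check: 13449²=180875601, 269·820²=180875600, difference 1.

13449 820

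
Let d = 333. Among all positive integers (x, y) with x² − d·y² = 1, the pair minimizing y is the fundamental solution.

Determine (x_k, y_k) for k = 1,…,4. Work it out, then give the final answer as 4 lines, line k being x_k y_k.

73 4
10657 584
1555849 85260
227143297 12447376

√333 → a₀=18, period (4,36); ℓ=2 even so k=1
k=0  a_k=18  p_k/q_k = 18/1
k=1  a_k=4  p_k/q_k = 73/4
(x₁, y₁) = (73, 4);  73² − 333·4² = 1 ✓
k=2:  x_2 = 73·73+333·4·4 = 10657,  y_2 = 73·4+4·73 = 584
k=3:  x_3 = 73·10657+333·4·584 = 1555849,  y_3 = 73·584+4·10657 = 85260
k=4:  x_4 = 73·1555849+333·4·85260 = 227143297,  y_4 = 73·85260+4·1555849 = 12447376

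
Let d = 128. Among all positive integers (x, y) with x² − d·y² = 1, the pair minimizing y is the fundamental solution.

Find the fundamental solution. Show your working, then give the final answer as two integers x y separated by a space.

√128 = [11; 3,5,3,22, …], period ℓ=4 (even) → k=3
k=0  a_k=11  p_k/q_k = 11/1
…
k=2  a_k=5  p_k/q_k = 181/16
k=3  a_k=3  p_k/q_k = 577/51
→ (577, 51).  Check: 577²=332929, 128·51²=332928, difference 1.

577 51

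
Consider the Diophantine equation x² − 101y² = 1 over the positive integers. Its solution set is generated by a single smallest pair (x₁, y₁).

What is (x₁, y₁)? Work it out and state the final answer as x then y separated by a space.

√101 = [10; 20, …], period ℓ=1 (odd) → k=1
a_0=10:  p_0=10·1+0=10,  q_0=10·0+1=1
a_1=20:  p_1=20·10+1=201,  q_1=20·1+0=20
→ (201, 20).  Check: 201²=40401, 101·20²=40400, difference 1.

201 20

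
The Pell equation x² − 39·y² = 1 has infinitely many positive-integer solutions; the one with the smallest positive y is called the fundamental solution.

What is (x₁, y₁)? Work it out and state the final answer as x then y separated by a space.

25 4

√39 = [6; 4,12, …], period ℓ=2 (even) → k=1
step 0: (6, 1)  from 6·(1,0) + (0,1)
step 1: (25, 4)  from 4·(6,1) + (1,0)
→ (25, 4).  Check: 25²=625, 39·4²=624, difference 1.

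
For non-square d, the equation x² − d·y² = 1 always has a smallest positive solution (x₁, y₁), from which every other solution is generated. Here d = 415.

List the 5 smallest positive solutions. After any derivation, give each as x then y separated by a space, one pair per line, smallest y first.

d=415: √d = [20; 2,1,2,4,6,…,1,2,40] (ℓ=16, even), read p_15/q_15
i=0: a=20 ⇒ p=20, q=1
i=1: a=2 ⇒ p=41, q=2
i=2: a=1 ⇒ p=61, q=3
i=3: a=2 ⇒ p=163, q=8
…
i=6: a=1 ⇒ p=5154, q=253
i=7: a=1 ⇒ p=9595, q=471
…
i=9: a=1 ⇒ p=43534, q=2137
i=10: a=1 ⇒ p=77473, q=3803
…
i=13: a=2 ⇒ p=4730294, q=232201
i=14: a=1 ⇒ p=6841255, q=335824
i=15: a=2 ⇒ p=18412804, q=903849
fundamental: x₁=18412804, y₁=903849  (since 339031351142416 − 415·816943014801 = 1)
(18412804+903849√415)^2 = 678062702284831 + 33284788965192√415
(18412804+903849√415)^3 = 24970071273761872339444 + 1225732590794885332887√415
(18412804+903849√415)^4 = 919538056459614718055705397121 + 45138347901436822389057205104√415
(18412804+903849√415)^5 = 33862548008263614468078655355989935124 + 1662247105585933832332453329850170345√415

18412804 903849
678062702284831 33284788965192
24970071273761872339444 1225732590794885332887
919538056459614718055705397121 45138347901436822389057205104
33862548008263614468078655355989935124 1662247105585933832332453329850170345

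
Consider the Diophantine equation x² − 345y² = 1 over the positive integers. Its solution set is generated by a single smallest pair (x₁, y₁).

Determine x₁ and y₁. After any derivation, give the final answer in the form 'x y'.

6761 364

[18; 1,1,2,1,6,1,2,1,1,36] for √345; ℓ=10 ⇒ convergent index 9
i=0: a=18 ⇒ p=18, q=1
…
i=2: a=1 ⇒ p=37, q=2
…
i=4: a=1 ⇒ p=130, q=7
i=5: a=6 ⇒ p=873, q=47
…
i=7: a=2 ⇒ p=2879, q=155
i=8: a=1 ⇒ p=3882, q=209
i=9: a=1 ⇒ p=6761, q=364
→ (6761, 364).  Check: 6761²=45711121, 345·364²=45711120, difference 1.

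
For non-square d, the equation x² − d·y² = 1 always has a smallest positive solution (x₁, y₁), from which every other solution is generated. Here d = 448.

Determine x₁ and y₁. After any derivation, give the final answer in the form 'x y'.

√448 → a₀=21, period (6,42); ℓ=2 even so k=1
k=0  a_k=21  p_k/q_k = 21/1
k=1  a_k=6  p_k/q_k = 127/6
(x₁, y₁) = (127, 6);  127² − 448·6² = 1 ✓

127 6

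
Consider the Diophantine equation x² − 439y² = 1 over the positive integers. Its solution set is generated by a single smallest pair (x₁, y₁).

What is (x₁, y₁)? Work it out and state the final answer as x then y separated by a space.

[20; 1,19,1,40] for √439; ℓ=4 ⇒ convergent index 3
a_0=20:  p_0=20·1+0=20,  q_0=20·0+1=1
…
a_2=19:  p_2=19·21+20=419,  q_2=19·1+1=20
a_3=1:  p_3=1·419+21=440,  q_3=1·20+1=21
(x₁, y₁) = (440, 21);  440² − 439·21² = 1 ✓

440 21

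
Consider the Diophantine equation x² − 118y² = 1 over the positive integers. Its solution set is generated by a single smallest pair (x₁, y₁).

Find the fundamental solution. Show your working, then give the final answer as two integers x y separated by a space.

[10; 1,6,3,2,10,2,3,6,1,20] for √118; ℓ=10 ⇒ convergent index 9
k=0  a_k=10  p_k/q_k = 10/1
k=1  a_k=1  p_k/q_k = 11/1
k=2  a_k=6  p_k/q_k = 76/7
…
k=7  a_k=3  p_k/q_k = 42115/3877
k=8  a_k=6  p_k/q_k = 264802/24377
k=9  a_k=1  p_k/q_k = 306917/28254
fundamental: x₁=306917, y₁=28254  (since 94198044889 − 118·798288516 = 1)

306917 28254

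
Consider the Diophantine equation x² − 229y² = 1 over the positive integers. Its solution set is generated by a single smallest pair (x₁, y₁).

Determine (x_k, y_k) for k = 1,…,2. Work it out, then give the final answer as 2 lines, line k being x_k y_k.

5848201 386460
68402909872801 4520191516920

√229 → a₀=15, period (7,1,1,7,30); ℓ=5 odd so k=9
a_0=15:  p_0=15·1+0=15,  q_0=15·0+1=1
a_1=7:  p_1=7·15+1=106,  q_1=7·1+0=7
a_2=1:  p_2=1·106+15=121,  q_2=1·7+1=8
…
a_4=7:  p_4=7·227+121=1710,  q_4=7·15+8=113
a_5=30:  p_5=30·1710+227=51527,  q_5=30·113+15=3405
…
a_7=1:  p_7=1·362399+51527=413926,  q_7=1·23948+3405=27353
a_8=1:  p_8=1·413926+362399=776325,  q_8=1·27353+23948=51301
a_9=7:  p_9=7·776325+413926=5848201,  q_9=7·51301+27353=386460
→ (5848201, 386460).  Check: 5848201²=34201454936401, 229·386460²=34201454936400, difference 1.
n=2: (5848201,386460)∘(5848201,386460) = (5848201·5848201+229·386460·386460, 5848201·386460+386460·5848201) = (68402909872801,4520191516920)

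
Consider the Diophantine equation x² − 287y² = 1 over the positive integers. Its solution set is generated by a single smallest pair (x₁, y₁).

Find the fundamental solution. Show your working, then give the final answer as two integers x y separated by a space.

288 17

d=287: √d = [16; 1,15,1,32] (ℓ=4, even), read p_3/q_3
k=0  a_k=16  p_k/q_k = 16/1
…
k=2  a_k=15  p_k/q_k = 271/16
k=3  a_k=1  p_k/q_k = 288/17
(x₁, y₁) = (288, 17);  288² − 287·17² = 1 ✓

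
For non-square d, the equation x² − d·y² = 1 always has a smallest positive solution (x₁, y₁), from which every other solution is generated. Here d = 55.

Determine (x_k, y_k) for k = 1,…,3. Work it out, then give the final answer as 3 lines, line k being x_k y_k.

√55 = [7; 2,2,2,14, …], period ℓ=4 (even) → k=3
k=0  a_k=7  p_k/q_k = 7/1
…
k=2  a_k=2  p_k/q_k = 37/5
k=3  a_k=2  p_k/q_k = 89/12
(x₁, y₁) = (89, 12);  89² − 55·12² = 1 ✓
(x_2, y_2) = (89·89 + 55·12·12, 89·12 + 12·89) = (15841, 2136)
(x_3, y_3) = (89·15841 + 55·12·2136, 89·2136 + 12·15841) = (2819609, 380196)

89 12
15841 2136
2819609 380196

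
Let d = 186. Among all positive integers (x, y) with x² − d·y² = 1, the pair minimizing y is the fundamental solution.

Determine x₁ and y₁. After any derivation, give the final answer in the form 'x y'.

[13; 1,1,1,3,4,3,1,1,1,26] for √186; ℓ=10 ⇒ convergent index 9
k=0  a_k=13  p_k/q_k = 13/1
…
k=2  a_k=1  p_k/q_k = 27/2
k=3  a_k=1  p_k/q_k = 41/3
k=4  a_k=3  p_k/q_k = 150/11
k=5  a_k=4  p_k/q_k = 641/47
k=6  a_k=3  p_k/q_k = 2073/152
k=7  a_k=1  p_k/q_k = 2714/199
k=8  a_k=1  p_k/q_k = 4787/351
k=9  a_k=1  p_k/q_k = 7501/550
→ (7501, 550).  Check: 7501²=56265001, 186·550²=56265000, difference 1.

7501 550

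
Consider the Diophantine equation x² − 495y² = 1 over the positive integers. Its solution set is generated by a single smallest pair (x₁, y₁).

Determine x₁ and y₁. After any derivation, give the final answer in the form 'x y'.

[22; 4,44] for √495; ℓ=2 ⇒ convergent index 1
k=0  a_k=22  p_k/q_k = 22/1
k=1  a_k=4  p_k/q_k = 89/4
fundamental: x₁=89, y₁=4  (since 7921 − 495·16 = 1)

89 4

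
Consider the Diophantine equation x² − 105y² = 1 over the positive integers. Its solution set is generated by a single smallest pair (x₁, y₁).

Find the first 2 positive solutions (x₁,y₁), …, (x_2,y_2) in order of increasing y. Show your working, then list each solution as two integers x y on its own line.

41 4
3361 328

√105 → a₀=10, period (4,20); ℓ=2 even so k=1
i=0: a=10 ⇒ p=10, q=1
i=1: a=4 ⇒ p=41, q=4
→ (41, 4).  Check: 41²=1681, 105·4²=1680, difference 1.
n=2: (41,4)∘(41,4) = (41·41+105·4·4, 41·4+4·41) = (3361,328)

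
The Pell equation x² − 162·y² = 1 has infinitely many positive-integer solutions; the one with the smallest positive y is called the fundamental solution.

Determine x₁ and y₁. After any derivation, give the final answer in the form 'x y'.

19601 1540

√162 = [12; 1,2,1,2,12,2,1,2,1,24, …], period ℓ=10 (even) → k=9
a_0=12:  p_0=12·1+0=12,  q_0=12·0+1=1
a_1=1:  p_1=1·12+1=13,  q_1=1·1+0=1
a_2=2:  p_2=2·13+12=38,  q_2=2·1+1=3
a_3=1:  p_3=1·38+13=51,  q_3=1·3+1=4
a_4=2:  p_4=2·51+38=140,  q_4=2·4+3=11
a_5=12:  p_5=12·140+51=1731,  q_5=12·11+4=136
a_6=2:  p_6=2·1731+140=3602,  q_6=2·136+11=283
a_7=1:  p_7=1·3602+1731=5333,  q_7=1·283+136=419
a_8=2:  p_8=2·5333+3602=14268,  q_8=2·419+283=1121
a_9=1:  p_9=1·14268+5333=19601,  q_9=1·1121+419=1540
→ (19601, 1540).  Check: 19601²=384199201, 162·1540²=384199200, difference 1.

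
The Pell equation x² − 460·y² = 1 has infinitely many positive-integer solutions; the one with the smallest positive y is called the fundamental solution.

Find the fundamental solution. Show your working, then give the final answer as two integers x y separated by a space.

√460 = [21; 2,4,3,1,2,10,2,1,3,4,2,42, …], period ℓ=12 (even) → k=11
k=0  a_k=21  p_k/q_k = 21/1
k=1  a_k=2  p_k/q_k = 43/2
k=2  a_k=4  p_k/q_k = 193/9
k=3  a_k=3  p_k/q_k = 622/29
…
k=5  a_k=2  p_k/q_k = 2252/105
…
k=7  a_k=2  p_k/q_k = 48922/2281
k=8  a_k=1  p_k/q_k = 72257/3369
k=9  a_k=3  p_k/q_k = 265693/12388
k=10  a_k=4  p_k/q_k = 1135029/52921
k=11  a_k=2  p_k/q_k = 2535751/118230
(x₁, y₁) = (2535751, 118230);  2535751² − 460·118230² = 1 ✓

2535751 118230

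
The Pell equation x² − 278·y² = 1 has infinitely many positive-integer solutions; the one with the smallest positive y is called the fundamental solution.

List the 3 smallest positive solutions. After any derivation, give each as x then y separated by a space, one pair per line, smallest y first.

√278 = [16; 1,2,16,2,1,32, …], period ℓ=6 (even) → k=5
i=0: a=16 ⇒ p=16, q=1
i=1: a=1 ⇒ p=17, q=1
i=2: a=2 ⇒ p=50, q=3
…
i=4: a=2 ⇒ p=1684, q=101
i=5: a=1 ⇒ p=2501, q=150
(x₁, y₁) = (2501, 150);  2501² − 278·150² = 1 ✓
(x_2, y_2) = (2501·2501 + 278·150·150, 2501·150 + 150·2501) = (12510001, 750300)
(x_3, y_3) = (2501·12510001 + 278·150·750300, 2501·750300 + 150·12510001) = (62575022501, 3753000450)

2501 150
12510001 750300
62575022501 3753000450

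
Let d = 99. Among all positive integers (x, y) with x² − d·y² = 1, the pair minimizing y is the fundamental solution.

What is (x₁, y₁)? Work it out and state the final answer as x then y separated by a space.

d=99: √d = [9; 1,18] (ℓ=2, even), read p_1/q_1
a_0=9:  p_0=9·1+0=9,  q_0=9·0+1=1
a_1=1:  p_1=1·9+1=10,  q_1=1·1+0=1
fundamental: x₁=10, y₁=1  (since 100 − 99·1 = 1)

10 1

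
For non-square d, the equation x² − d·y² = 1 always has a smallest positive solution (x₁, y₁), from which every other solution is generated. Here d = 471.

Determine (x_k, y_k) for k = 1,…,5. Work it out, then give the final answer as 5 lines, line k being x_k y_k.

7838695 361188
122890278606049 5662485139320
1926598824915678693415 88772987898323613612
30204041151744689101078780801 1391728752747293974319493360
473520532711948744867536551663095975 21818674431032810307068783683516788

√471 → a₀=21, period (1,2,2,1,3,…,2,1,42); ℓ=14 even so k=13
i=0: a=21 ⇒ p=21, q=1
i=1: a=1 ⇒ p=22, q=1
…
i=5: a=3 ⇒ p=803, q=37
i=6: a=4 ⇒ p=3429, q=158
…
i=9: a=3 ⇒ p=644804, q=29711
i=10: a=1 ⇒ p=843469, q=38865
i=11: a=2 ⇒ p=2331742, q=107441
i=12: a=2 ⇒ p=5506953, q=253747
i=13: a=1 ⇒ p=7838695, q=361188
fundamental: x₁=7838695, y₁=361188  (since 61445139303025 − 471·130456771344 = 1)
(x_2, y_2) = (7838695·7838695 + 471·361188·361188, 7838695·361188 + 361188·7838695) = (122890278606049, 5662485139320)
(x_3, y_3) = (7838695·122890278606049 + 471·361188·5662485139320, 7838695·5662485139320 + 361188·122890278606049) = (1926598824915678693415, 88772987898323613612)
(x_4, y_4) = (7838695·1926598824915678693415 + 471·361188·88772987898323613612, 7838695·88772987898323613612 + 361188·1926598824915678693415) = (30204041151744689101078780801, 1391728752747293974319493360)
(x_5, y_5) = (7838695·30204041151744689101078780801 + 471·361188·1391728752747293974319493360, 7838695·1391728752747293974319493360 + 361188·30204041151744689101078780801) = (473520532711948744867536551663095975, 21818674431032810307068783683516788)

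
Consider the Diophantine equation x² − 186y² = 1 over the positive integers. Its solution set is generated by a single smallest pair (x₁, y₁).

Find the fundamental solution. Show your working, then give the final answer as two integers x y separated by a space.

[13; 1,1,1,3,4,3,1,1,1,26] for √186; ℓ=10 ⇒ convergent index 9
i=0: a=13 ⇒ p=13, q=1
i=1: a=1 ⇒ p=14, q=1
…
i=3: a=1 ⇒ p=41, q=3
i=4: a=3 ⇒ p=150, q=11
i=5: a=4 ⇒ p=641, q=47
i=6: a=3 ⇒ p=2073, q=152
i=7: a=1 ⇒ p=2714, q=199
i=8: a=1 ⇒ p=4787, q=351
i=9: a=1 ⇒ p=7501, q=550
(x₁, y₁) = (7501, 550);  7501² − 186·550² = 1 ✓

7501 550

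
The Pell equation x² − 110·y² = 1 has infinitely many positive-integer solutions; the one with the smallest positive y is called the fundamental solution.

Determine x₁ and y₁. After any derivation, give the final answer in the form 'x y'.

21 2

√110 → a₀=10, period (2,20); ℓ=2 even so k=1
a_0=10:  p_0=10·1+0=10,  q_0=10·0+1=1
a_1=2:  p_1=2·10+1=21,  q_1=2·1+0=2
→ (21, 2).  Check: 21²=441, 110·2²=440, difference 1.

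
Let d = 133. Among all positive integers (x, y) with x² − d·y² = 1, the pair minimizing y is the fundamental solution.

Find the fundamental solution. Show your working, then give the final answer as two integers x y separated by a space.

2588599 224460

√133 → a₀=11, period (1,1,7,5,1,…,1,1,22); ℓ=16 even so k=15
a_0=11:  p_0=11·1+0=11,  q_0=11·0+1=1
a_1=1:  p_1=1·11+1=12,  q_1=1·1+0=1
…
a_3=7:  p_3=7·23+12=173,  q_3=7·2+1=15
a_4=5:  p_4=5·173+23=888,  q_4=5·15+2=77
…
a_12=5:  p_12=5·29927+18948=168583,  q_12=5·2595+1643=14618
a_13=7:  p_13=7·168583+29927=1210008,  q_13=7·14618+2595=104921
a_14=1:  p_14=1·1210008+168583=1378591,  q_14=1·104921+14618=119539
a_15=1:  p_15=1·1378591+1210008=2588599,  q_15=1·119539+104921=224460
(x₁, y₁) = (2588599, 224460);  2588599² − 133·224460² = 1 ✓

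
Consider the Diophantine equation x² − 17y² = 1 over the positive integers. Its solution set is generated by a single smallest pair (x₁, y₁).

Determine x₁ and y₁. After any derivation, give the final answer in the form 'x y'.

33 8

d=17: √d = [4; 8] (ℓ=1, odd), read p_1/q_1
k=0  a_k=4  p_k/q_k = 4/1
k=1  a_k=8  p_k/q_k = 33/8
fundamental: x₁=33, y₁=8  (since 1089 − 17·64 = 1)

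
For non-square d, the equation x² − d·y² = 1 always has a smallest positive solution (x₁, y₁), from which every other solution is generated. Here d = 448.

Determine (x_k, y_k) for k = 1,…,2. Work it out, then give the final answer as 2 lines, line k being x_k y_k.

d=448: √d = [21; 6,42] (ℓ=2, even), read p_1/q_1
step 0: (21, 1)  from 21·(1,0) + (0,1)
step 1: (127, 6)  from 6·(21,1) + (1,0)
fundamental: x₁=127, y₁=6  (since 16129 − 448·36 = 1)
(127+6√448)^2 = 32257 + 1524√448

127 6
32257 1524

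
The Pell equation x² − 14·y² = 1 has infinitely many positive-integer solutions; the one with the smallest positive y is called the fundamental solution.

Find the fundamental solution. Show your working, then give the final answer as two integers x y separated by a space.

15 4

[3; 1,2,1,6] for √14; ℓ=4 ⇒ convergent index 3
i=0: a=3 ⇒ p=3, q=1
i=1: a=1 ⇒ p=4, q=1
i=2: a=2 ⇒ p=11, q=3
i=3: a=1 ⇒ p=15, q=4
→ (15, 4).  Check: 15²=225, 14·4²=224, difference 1.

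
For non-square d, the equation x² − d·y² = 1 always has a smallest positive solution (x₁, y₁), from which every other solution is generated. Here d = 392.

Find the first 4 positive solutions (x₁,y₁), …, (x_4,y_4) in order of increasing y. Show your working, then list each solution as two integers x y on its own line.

√392 = [19; 1,3,1,38, …], period ℓ=4 (even) → k=3
k=0  a_k=19  p_k/q_k = 19/1
k=1  a_k=1  p_k/q_k = 20/1
k=2  a_k=3  p_k/q_k = 79/4
k=3  a_k=1  p_k/q_k = 99/5
(x₁, y₁) = (99, 5);  99² − 392·5² = 1 ✓
n=2: (99,5)∘(99,5) = (99·99+392·5·5, 99·5+5·99) = (19601,990)
n=3: (19601,990)∘(99,5) = (99·19601+392·5·990, 99·990+5·19601) = (3880899,196015)
n=4: (3880899,196015)∘(99,5) = (99·3880899+392·5·196015, 99·196015+5·3880899) = (768398401,38809980)

99 5
19601 990
3880899 196015
768398401 38809980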